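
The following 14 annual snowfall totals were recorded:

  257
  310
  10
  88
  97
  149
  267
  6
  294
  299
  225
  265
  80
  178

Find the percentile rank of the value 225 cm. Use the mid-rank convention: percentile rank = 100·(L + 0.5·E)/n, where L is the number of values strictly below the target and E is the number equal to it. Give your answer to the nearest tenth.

53.6

Sorted: 6, 10, 80, 88, 97, 149, 178, 225, 257, 265, 267, 294, 299, 310.
Count below 225: L = 7; count equal: E = 1; n = 14.
Percentile rank = 100·(7 + 0.5·1)/14 = 100·7.5/14 = 53.57.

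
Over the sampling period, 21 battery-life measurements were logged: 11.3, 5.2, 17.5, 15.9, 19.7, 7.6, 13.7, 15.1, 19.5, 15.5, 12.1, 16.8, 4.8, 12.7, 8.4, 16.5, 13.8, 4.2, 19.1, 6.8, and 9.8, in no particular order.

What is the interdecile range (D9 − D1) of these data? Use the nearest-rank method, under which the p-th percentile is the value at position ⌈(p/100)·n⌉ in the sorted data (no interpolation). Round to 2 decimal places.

Sorted: 4.2, 4.8, 5.2, 6.8, 7.6, 8.4, 9.8, 11.3, 12.1, 12.7, 13.7, 13.8, 15.1, 15.5, 15.9, 16.5, 16.8, 17.5, 19.1, 19.5, 19.7.
n = 21.
P10: rank ⌈10/100·21⌉ = 3 → 5.2.
P90: rank ⌈90/100·21⌉ = 19 → 19.1.
Difference: 19.1 − 5.2 = 13.9.

13.90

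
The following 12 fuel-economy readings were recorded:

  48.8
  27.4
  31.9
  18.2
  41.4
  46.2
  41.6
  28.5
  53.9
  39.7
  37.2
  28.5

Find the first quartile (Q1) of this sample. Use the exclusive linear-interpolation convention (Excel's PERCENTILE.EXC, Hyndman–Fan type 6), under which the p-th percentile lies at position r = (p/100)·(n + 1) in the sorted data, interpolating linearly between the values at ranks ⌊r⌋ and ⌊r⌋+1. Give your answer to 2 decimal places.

Sorted: 18.2, 27.4, 28.5, 28.5, 31.9, 37.2, 39.7, 41.4, 41.6, 46.2, 48.8, 53.9.
n = 12.
r = (25/100)·(12 + 1) = 3.25.
Rank 3 is 28.5 and rank 4 is 28.5.
Interpolate: 28.5 + 0.25·(28.5 − 28.5) = 28.5 + 0.25·0 = 28.5.

28.50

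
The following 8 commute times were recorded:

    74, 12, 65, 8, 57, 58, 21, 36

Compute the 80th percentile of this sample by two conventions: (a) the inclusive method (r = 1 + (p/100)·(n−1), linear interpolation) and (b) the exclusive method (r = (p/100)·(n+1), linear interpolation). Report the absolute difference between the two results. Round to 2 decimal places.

4.60

Sorted: 8, 12, 21, 36, 57, 58, 65, 74.
n = 8.
(a) r = 6.6; between ranks 6 (58) and 7 (65): 62.2.
(b) r = 7.2; between ranks 7 (65) and 8 (74): 66.8.
|62.2 − 66.8| = 4.6.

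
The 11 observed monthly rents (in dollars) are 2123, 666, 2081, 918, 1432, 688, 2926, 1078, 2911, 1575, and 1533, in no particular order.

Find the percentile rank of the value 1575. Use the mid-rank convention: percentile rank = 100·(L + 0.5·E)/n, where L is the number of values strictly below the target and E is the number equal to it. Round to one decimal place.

Sorted: 666, 688, 918, 1078, 1432, 1533, 1575, 2081, 2123, 2911, 2926.
Count below 1575: L = 6; count equal: E = 1; n = 11.
Percentile rank = 100·(6 + 0.5·1)/11 = 100·6.5/11 = 59.09.

59.1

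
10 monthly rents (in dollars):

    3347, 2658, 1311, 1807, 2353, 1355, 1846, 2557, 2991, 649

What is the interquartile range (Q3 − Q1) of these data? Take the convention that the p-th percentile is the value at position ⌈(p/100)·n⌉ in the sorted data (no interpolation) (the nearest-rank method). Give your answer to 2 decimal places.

1303.00

Sorted: 649, 1311, 1355, 1807, 1846, 2353, 2557, 2658, 2991, 3347.
n = 10.
P25: rank ⌈25/100·10⌉ = 3 → 1355.
P75: rank ⌈75/100·10⌉ = 8 → 2658.
Difference: 2658 − 1355 = 1303.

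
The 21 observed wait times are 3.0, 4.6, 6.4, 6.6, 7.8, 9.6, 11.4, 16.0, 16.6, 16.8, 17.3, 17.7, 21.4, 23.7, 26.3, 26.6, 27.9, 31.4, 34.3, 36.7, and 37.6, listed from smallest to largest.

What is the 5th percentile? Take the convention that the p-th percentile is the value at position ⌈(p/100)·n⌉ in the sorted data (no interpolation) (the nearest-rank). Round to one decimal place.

4.6

n = 21.
Position = ⌈5/100 · 21⌉ = ⌈1.05⌉ = 2.
The value at rank 2 is 4.6.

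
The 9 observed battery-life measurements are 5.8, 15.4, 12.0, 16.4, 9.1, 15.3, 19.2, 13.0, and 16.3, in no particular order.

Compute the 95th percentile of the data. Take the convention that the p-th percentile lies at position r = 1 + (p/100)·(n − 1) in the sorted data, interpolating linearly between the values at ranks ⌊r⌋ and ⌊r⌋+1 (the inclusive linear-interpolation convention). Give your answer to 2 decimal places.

Sorted: 5.8, 9.1, 12.0, 13.0, 15.3, 15.4, 16.3, 16.4, 19.2.
n = 9.
r = 1 + (95/100)·(9 − 1) = 1 + 7.6 = 8.6.
Rank 8 is 16.4 and rank 9 is 19.2.
Interpolate: 16.4 + 0.6·(19.2 − 16.4) = 16.4 + 0.6·2.8 = 18.08.

18.08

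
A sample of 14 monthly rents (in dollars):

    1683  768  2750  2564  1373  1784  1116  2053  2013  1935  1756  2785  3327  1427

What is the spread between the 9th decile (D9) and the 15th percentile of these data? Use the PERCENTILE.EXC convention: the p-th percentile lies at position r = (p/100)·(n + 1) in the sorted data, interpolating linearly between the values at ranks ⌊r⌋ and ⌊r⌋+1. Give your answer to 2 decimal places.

Sorted: 768, 1116, 1373, 1427, 1683, 1756, 1784, 1935, 2013, 2053, 2564, 2750, 2785, 3327.
n = 14.
P15: r = 2.25; ranks 2–3 are 1116, 1373; interpolating gives 1180.25.
P90: r = 13.5; ranks 13–14 are 2785, 3327; interpolating gives 3056.
Difference: 3056 − 1180.25 = 1875.75.

1875.75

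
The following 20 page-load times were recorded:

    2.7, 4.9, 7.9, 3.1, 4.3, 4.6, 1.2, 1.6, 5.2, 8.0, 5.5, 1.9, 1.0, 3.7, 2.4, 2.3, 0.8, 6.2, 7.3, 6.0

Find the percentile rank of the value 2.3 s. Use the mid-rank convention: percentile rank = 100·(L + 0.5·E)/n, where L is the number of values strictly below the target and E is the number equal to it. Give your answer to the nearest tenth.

27.5

Sorted: 0.8, 1.0, 1.2, 1.6, 1.9, 2.3, 2.4, 2.7, 3.1, 3.7, 4.3, 4.6, 4.9, 5.2, 5.5, 6.0, 6.2, 7.3, 7.9, 8.0.
Count below 2.3: L = 5; count equal: E = 1; n = 20.
Percentile rank = 100·(5 + 0.5·1)/20 = 100·5.5/20 = 27.5.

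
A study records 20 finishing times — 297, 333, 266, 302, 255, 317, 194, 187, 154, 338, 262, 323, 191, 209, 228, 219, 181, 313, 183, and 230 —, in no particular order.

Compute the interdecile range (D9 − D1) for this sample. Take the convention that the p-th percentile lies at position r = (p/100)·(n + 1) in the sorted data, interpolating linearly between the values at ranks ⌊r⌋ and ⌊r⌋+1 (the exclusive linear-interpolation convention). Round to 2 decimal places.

150.80

Sorted: 154, 181, 183, 187, 191, 194, 209, 219, 228, 230, 255, 262, 266, 297, 302, 313, 317, 323, 333, 338.
n = 20.
P10: r = 2.1; ranks 2–3 are 181, 183; interpolating gives 181.2.
P90: r = 18.9; ranks 18–19 are 323, 333; interpolating gives 332.
Difference: 332 − 181.2 = 150.8.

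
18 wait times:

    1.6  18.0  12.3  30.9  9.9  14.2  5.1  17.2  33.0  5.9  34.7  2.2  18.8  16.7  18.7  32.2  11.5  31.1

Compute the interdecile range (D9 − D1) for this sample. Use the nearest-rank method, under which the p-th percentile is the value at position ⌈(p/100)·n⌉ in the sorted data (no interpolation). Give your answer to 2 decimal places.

30.80

Sorted: 1.6, 2.2, 5.1, 5.9, 9.9, 11.5, 12.3, 14.2, 16.7, 17.2, 18.0, 18.7, 18.8, 30.9, 31.1, 32.2, 33.0, 34.7.
n = 18.
P10: rank ⌈10/100·18⌉ = 2 → 2.2.
P90: rank ⌈90/100·18⌉ = 17 → 33.
Difference: 33 − 2.2 = 30.8.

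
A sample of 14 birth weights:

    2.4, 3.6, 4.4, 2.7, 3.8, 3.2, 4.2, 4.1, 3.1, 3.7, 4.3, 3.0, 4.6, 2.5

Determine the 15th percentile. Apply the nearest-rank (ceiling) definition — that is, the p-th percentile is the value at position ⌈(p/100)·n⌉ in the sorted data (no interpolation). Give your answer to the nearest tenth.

Sorted: 2.4, 2.5, 2.7, 3.0, 3.1, 3.2, 3.6, 3.7, 3.8, 4.1, 4.2, 4.3, 4.4, 4.6.
n = 14.
Position = ⌈15/100 · 14⌉ = ⌈2.1⌉ = 3.
The value at rank 3 is 2.7.

2.7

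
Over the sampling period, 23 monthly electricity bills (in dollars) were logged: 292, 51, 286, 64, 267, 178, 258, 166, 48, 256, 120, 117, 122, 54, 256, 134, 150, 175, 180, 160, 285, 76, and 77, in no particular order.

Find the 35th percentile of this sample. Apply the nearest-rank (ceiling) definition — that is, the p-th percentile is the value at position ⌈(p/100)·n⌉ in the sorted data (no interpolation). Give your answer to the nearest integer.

Sorted: 48, 51, 54, 64, 76, 77, 117, 120, 122, 134, 150, 160, 166, 175, 178, 180, 256, 256, 258, 267, 285, 286, 292.
n = 23.
Position = ⌈35/100 · 23⌉ = ⌈8.05⌉ = 9.
The value at rank 9 is 122.

122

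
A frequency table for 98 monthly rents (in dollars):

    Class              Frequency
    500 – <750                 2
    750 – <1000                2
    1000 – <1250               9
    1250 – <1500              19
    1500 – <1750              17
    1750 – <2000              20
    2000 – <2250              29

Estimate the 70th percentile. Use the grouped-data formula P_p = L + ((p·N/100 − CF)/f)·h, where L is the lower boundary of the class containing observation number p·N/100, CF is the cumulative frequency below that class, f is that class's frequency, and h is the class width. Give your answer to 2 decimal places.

N = 98; target position k = 70/100 · 98 = 68.6.
Cumulative frequencies: 2, 4, 13, 32, 49, 69, 98.
Observation 68.6 falls in the class 1750 – <2000.
L = 1750, CF = 49, f = 20, h = 250.
P70 = 1750 + ((68.6 − 49)/20)·250 = 1750 + 245 = 1995.

1995.00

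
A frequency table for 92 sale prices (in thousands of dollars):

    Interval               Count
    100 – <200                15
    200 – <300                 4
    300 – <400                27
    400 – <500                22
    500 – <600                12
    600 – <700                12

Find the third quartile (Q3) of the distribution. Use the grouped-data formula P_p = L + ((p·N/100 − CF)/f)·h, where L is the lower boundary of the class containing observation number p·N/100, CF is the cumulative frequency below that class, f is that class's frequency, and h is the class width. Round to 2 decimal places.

508.33

N = 92; target position k = 75/100 · 92 = 69.
Cumulative frequencies: 15, 19, 46, 68, 80, 92.
Observation 69 falls in the class 500 – <600.
L = 500, CF = 68, f = 12, h = 100.
P75 = 500 + ((69 − 68)/12)·100 = 500 + 8.33333 = 508.333.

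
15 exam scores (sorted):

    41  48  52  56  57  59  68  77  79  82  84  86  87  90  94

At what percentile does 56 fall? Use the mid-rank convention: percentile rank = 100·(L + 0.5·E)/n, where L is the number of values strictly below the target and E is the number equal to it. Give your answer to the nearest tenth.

Count below 56: L = 3; count equal: E = 1; n = 15.
Percentile rank = 100·(3 + 0.5·1)/15 = 100·3.5/15 = 23.33.

23.3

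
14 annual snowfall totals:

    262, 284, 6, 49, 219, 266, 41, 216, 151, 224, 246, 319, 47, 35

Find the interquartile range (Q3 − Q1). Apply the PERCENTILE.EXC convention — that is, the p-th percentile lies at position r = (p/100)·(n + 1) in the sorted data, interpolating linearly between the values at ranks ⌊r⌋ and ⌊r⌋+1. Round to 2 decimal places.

217.50

Sorted: 6, 35, 41, 47, 49, 151, 216, 219, 224, 246, 262, 266, 284, 319.
n = 14.
P25: r = 3.75; ranks 3–4 are 41, 47; interpolating gives 45.5.
P75: r = 11.25; ranks 11–12 are 262, 266; interpolating gives 263.
Difference: 263 − 45.5 = 217.5.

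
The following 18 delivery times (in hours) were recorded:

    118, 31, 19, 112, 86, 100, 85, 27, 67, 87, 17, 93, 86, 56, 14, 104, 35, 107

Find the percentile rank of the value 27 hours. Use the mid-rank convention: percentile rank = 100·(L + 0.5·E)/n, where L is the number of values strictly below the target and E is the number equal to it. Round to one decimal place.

19.4

Sorted: 14, 17, 19, 27, 31, 35, 56, 67, 85, 86, 86, 87, 93, 100, 104, 107, 112, 118.
Count below 27: L = 3; count equal: E = 1; n = 18.
Percentile rank = 100·(3 + 0.5·1)/18 = 100·3.5/18 = 19.44.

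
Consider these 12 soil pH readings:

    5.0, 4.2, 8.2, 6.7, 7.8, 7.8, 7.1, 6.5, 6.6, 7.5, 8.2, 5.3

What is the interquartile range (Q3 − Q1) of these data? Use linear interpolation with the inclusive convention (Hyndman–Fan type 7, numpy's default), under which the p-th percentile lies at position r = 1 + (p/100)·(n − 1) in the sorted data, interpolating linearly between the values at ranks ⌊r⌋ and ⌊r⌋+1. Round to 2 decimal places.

1.60

Sorted: 4.2, 5.0, 5.3, 6.5, 6.6, 6.7, 7.1, 7.5, 7.8, 7.8, 8.2, 8.2.
n = 12.
P25: r = 3.75; ranks 3–4 are 5.3, 6.5; interpolating gives 6.2.
P75: r = 9.25; ranks 9–10 are 7.8, 7.8; interpolating gives 7.8.
Difference: 7.8 − 6.2 = 1.6.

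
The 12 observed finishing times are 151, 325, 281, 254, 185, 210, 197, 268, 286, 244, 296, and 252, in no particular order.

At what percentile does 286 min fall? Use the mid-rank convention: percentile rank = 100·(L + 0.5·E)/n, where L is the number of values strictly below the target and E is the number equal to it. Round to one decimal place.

79.2

Sorted: 151, 185, 197, 210, 244, 252, 254, 268, 281, 286, 296, 325.
Count below 286: L = 9; count equal: E = 1; n = 12.
Percentile rank = 100·(9 + 0.5·1)/12 = 100·9.5/12 = 79.17.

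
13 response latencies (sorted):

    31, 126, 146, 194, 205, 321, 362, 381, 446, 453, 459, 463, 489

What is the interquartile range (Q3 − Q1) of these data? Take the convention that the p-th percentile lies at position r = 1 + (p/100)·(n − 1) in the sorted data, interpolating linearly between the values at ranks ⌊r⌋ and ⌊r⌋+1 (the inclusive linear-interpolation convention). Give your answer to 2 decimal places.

n = 13.
P25: r = 4 (integer) → 194.
P75: r = 10 (integer) → 453.
Difference: 453 − 194 = 259.

259.00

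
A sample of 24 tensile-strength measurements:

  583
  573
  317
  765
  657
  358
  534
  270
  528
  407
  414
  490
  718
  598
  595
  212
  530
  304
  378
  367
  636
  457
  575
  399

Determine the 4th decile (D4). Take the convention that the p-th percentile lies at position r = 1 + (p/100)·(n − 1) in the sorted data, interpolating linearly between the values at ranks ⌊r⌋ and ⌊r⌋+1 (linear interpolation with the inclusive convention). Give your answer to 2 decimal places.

422.60

Sorted: 212, 270, 304, 317, 358, 367, 378, 399, 407, 414, 457, 490, 528, 530, 534, 573, 575, 583, 595, 598, 636, 657, 718, 765.
n = 24.
r = 1 + (40/100)·(24 − 1) = 1 + 9.2 = 10.2.
Rank 10 is 414 and rank 11 is 457.
Interpolate: 414 + 0.2·(457 − 414) = 414 + 0.2·43 = 422.6.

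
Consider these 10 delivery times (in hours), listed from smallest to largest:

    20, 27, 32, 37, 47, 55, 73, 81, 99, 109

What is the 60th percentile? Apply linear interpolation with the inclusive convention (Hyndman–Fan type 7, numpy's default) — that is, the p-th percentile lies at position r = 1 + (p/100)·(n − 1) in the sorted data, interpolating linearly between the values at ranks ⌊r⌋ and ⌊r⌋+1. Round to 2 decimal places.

n = 10.
r = 1 + (60/100)·(10 − 1) = 1 + 5.4 = 6.4.
Rank 6 is 55 and rank 7 is 73.
Interpolate: 55 + 0.4·(73 − 55) = 55 + 0.4·18 = 62.2.

62.20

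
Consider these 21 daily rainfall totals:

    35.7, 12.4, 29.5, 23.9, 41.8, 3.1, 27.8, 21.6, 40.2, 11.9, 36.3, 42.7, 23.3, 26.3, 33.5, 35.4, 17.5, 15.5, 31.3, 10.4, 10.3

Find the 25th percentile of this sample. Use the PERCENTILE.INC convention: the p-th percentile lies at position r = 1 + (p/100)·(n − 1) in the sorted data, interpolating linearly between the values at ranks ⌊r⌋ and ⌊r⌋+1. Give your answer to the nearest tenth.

Sorted: 3.1, 10.3, 10.4, 11.9, 12.4, 15.5, 17.5, 21.6, 23.3, 23.9, 26.3, 27.8, 29.5, 31.3, 33.5, 35.4, 35.7, 36.3, 40.2, 41.8, 42.7.
n = 21.
r = 1 + (25/100)·(21 − 1) = 1 + 5 = 6.
r is an integer, so P25 is the value at rank 6: 15.5.

15.5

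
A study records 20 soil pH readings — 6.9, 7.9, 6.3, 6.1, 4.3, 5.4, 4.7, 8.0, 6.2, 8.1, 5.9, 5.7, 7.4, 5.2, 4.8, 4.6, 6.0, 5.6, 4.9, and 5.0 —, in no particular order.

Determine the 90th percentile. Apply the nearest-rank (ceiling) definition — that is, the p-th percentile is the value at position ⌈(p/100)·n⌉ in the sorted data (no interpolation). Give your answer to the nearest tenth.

Sorted: 4.3, 4.6, 4.7, 4.8, 4.9, 5.0, 5.2, 5.4, 5.6, 5.7, 5.9, 6.0, 6.1, 6.2, 6.3, 6.9, 7.4, 7.9, 8.0, 8.1.
n = 20.
Position = ⌈90/100 · 20⌉ = ⌈18⌉ = 18.
The value at rank 18 is 7.9.

7.9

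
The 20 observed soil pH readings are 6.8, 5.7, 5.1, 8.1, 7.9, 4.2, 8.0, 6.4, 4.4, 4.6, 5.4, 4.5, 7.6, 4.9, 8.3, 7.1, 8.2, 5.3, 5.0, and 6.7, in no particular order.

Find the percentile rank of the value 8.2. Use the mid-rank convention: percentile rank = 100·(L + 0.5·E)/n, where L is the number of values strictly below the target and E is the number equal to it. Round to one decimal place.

92.5

Sorted: 4.2, 4.4, 4.5, 4.6, 4.9, 5.0, 5.1, 5.3, 5.4, 5.7, 6.4, 6.7, 6.8, 7.1, 7.6, 7.9, 8.0, 8.1, 8.2, 8.3.
Count below 8.2: L = 18; count equal: E = 1; n = 20.
Percentile rank = 100·(18 + 0.5·1)/20 = 100·18.5/20 = 92.5.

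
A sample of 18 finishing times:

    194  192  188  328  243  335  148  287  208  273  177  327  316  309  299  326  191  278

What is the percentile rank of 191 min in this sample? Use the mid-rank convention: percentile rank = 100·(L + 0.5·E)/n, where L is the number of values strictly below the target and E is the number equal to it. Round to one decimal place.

Sorted: 148, 177, 188, 191, 192, 194, 208, 243, 273, 278, 287, 299, 309, 316, 326, 327, 328, 335.
Count below 191: L = 3; count equal: E = 1; n = 18.
Percentile rank = 100·(3 + 0.5·1)/18 = 100·3.5/18 = 19.44.

19.4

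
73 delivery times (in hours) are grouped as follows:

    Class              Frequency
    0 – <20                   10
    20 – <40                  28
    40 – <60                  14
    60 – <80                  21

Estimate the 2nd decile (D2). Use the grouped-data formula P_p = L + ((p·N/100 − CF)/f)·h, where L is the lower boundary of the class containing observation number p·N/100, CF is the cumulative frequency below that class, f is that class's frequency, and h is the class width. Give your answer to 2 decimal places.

N = 73; target position k = 20/100 · 73 = 14.6.
Cumulative frequencies: 10, 38, 52, 73.
Observation 14.6 falls in the class 20 – <40.
L = 20, CF = 10, f = 28, h = 20.
P20 = 20 + ((14.6 − 10)/28)·20 = 20 + 3.28571 = 23.2857.

23.29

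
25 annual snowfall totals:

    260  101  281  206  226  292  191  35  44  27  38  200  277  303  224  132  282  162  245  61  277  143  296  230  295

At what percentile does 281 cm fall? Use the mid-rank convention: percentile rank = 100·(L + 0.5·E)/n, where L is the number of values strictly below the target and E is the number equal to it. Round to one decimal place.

78.0

Sorted: 27, 35, 38, 44, 61, 101, 132, 143, 162, 191, 200, 206, 224, 226, 230, 245, 260, 277, 277, 281, 282, 292, 295, 296, 303.
Count below 281: L = 19; count equal: E = 1; n = 25.
Percentile rank = 100·(19 + 0.5·1)/25 = 100·19.5/25 = 78.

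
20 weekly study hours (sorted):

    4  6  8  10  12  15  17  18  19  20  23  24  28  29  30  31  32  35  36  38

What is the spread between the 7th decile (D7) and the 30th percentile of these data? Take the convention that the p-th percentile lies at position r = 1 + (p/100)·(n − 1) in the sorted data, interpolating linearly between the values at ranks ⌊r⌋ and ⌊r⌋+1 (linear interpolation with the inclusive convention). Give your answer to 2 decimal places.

n = 20.
P30: r = 6.7; ranks 6–7 are 15, 17; interpolating gives 16.4.
P70: r = 14.3; ranks 14–15 are 29, 30; interpolating gives 29.3.
Difference: 29.3 − 16.4 = 12.9.

12.90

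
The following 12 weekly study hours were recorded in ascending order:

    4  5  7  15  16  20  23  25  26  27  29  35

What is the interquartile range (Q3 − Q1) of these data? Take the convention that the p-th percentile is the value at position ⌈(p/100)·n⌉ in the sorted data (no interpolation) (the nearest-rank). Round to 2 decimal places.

n = 12.
P25: rank ⌈25/100·12⌉ = 3 → 7.
P75: rank ⌈75/100·12⌉ = 9 → 26.
Difference: 26 − 7 = 19.

19.00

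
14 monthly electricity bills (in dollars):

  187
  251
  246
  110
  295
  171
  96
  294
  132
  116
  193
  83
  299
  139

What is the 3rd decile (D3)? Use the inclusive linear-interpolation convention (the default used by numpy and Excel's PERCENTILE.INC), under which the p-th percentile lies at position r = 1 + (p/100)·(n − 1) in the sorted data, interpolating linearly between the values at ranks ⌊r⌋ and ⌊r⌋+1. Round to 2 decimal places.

130.40

Sorted: 83, 96, 110, 116, 132, 139, 171, 187, 193, 246, 251, 294, 295, 299.
n = 14.
r = 1 + (30/100)·(14 − 1) = 1 + 3.9 = 4.9.
Rank 4 is 116 and rank 5 is 132.
Interpolate: 116 + 0.9·(132 − 116) = 116 + 0.9·16 = 130.4.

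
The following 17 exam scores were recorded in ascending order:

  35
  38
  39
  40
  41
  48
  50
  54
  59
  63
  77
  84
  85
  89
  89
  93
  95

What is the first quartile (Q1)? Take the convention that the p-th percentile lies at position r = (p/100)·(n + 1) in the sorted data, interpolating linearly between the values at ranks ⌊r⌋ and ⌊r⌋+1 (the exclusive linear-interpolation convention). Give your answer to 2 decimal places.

n = 17.
r = (25/100)·(17 + 1) = 4.5.
Rank 4 is 40 and rank 5 is 41.
Interpolate: 40 + 0.5·(41 − 40) = 40 + 0.5·1 = 40.5.

40.50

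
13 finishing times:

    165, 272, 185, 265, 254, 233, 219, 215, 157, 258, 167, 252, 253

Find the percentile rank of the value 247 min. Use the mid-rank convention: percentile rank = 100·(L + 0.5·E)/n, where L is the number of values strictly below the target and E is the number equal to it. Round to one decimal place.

53.8

Sorted: 157, 165, 167, 185, 215, 219, 233, 252, 253, 254, 258, 265, 272.
Count below 247: L = 7; count equal: E = 0; n = 13.
Percentile rank = 100·(7 + 0.5·0)/13 = 100·7/13 = 53.85.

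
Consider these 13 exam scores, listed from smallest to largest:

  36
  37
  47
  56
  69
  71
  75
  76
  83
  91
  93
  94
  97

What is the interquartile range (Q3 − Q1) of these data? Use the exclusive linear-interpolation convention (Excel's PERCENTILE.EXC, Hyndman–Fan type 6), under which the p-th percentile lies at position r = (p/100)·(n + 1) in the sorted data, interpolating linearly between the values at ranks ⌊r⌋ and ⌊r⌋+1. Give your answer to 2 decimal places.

40.50

n = 13.
P25: r = 3.5; ranks 3–4 are 47, 56; interpolating gives 51.5.
P75: r = 10.5; ranks 10–11 are 91, 93; interpolating gives 92.
Difference: 92 − 51.5 = 40.5.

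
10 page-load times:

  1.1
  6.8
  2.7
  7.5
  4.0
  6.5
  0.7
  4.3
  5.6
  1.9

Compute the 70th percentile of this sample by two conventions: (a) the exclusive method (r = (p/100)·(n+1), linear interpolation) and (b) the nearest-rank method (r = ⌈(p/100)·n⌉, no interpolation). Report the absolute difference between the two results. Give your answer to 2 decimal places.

Sorted: 0.7, 1.1, 1.9, 2.7, 4.0, 4.3, 5.6, 6.5, 6.8, 7.5.
n = 10.
(a) r = 7.7; between ranks 7 (5.6) and 8 (6.5): 6.23.
(b) the nearest-rank method: rank 7 → 5.6.
|6.23 − 5.6| = 0.63.

0.63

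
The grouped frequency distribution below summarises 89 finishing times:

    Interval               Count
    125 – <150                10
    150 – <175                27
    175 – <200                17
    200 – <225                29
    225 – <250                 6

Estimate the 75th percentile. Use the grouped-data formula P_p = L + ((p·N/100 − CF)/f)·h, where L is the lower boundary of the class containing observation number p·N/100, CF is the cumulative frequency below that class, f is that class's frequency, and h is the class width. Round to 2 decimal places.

N = 89; target position k = 75/100 · 89 = 66.75.
Cumulative frequencies: 10, 37, 54, 83, 89.
Observation 66.75 falls in the class 200 – <225.
L = 200, CF = 54, f = 29, h = 25.
P75 = 200 + ((66.75 − 54)/29)·25 = 200 + 10.9914 = 210.991.

210.99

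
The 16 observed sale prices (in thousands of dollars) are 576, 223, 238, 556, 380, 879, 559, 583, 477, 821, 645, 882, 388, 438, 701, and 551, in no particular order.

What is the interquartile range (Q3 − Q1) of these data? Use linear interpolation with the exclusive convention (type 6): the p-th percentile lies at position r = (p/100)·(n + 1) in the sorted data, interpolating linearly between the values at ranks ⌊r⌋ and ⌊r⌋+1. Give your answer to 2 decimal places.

Sorted: 223, 238, 380, 388, 438, 477, 551, 556, 559, 576, 583, 645, 701, 821, 879, 882.
n = 16.
P25: r = 4.25; ranks 4–5 are 388, 438; interpolating gives 400.5.
P75: r = 12.75; ranks 12–13 are 645, 701; interpolating gives 687.
Difference: 687 − 400.5 = 286.5.

286.50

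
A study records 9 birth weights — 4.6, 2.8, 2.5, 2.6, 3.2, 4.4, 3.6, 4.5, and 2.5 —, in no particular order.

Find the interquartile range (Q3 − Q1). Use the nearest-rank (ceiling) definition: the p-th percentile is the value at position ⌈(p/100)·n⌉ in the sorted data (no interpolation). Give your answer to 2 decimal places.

1.80

Sorted: 2.5, 2.5, 2.6, 2.8, 3.2, 3.6, 4.4, 4.5, 4.6.
n = 9.
P25: rank ⌈25/100·9⌉ = 3 → 2.6.
P75: rank ⌈75/100·9⌉ = 7 → 4.4.
Difference: 4.4 − 2.6 = 1.8.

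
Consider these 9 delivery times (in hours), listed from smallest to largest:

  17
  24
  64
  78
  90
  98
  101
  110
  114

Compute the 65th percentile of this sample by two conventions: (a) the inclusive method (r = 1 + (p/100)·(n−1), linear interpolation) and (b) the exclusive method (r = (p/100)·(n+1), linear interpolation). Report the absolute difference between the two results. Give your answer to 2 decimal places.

0.90

n = 9.
(a) r = 6.2; between ranks 6 (98) and 7 (101): 98.6.
(b) r = 6.5; between ranks 6 (98) and 7 (101): 99.5.
|98.6 − 99.5| = 0.9.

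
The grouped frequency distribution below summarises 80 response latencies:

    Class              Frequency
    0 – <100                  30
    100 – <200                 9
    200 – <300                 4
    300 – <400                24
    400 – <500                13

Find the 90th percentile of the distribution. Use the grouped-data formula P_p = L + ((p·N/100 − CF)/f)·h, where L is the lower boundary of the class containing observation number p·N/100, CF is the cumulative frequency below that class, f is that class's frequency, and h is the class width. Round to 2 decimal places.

N = 80; target position k = 90/100 · 80 = 72.
Cumulative frequencies: 30, 39, 43, 67, 80.
Observation 72 falls in the class 400 – <500.
L = 400, CF = 67, f = 13, h = 100.
P90 = 400 + ((72 − 67)/13)·100 = 400 + 38.4615 = 438.462.

438.46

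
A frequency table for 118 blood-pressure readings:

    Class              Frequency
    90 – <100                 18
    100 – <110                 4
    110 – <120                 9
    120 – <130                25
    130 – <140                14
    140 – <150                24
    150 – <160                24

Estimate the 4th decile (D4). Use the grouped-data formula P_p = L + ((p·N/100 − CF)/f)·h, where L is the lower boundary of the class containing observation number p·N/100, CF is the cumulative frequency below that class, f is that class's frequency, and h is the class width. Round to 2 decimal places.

126.48

N = 118; target position k = 40/100 · 118 = 47.2.
Cumulative frequencies: 18, 22, 31, 56, 70, 94, 118.
Observation 47.2 falls in the class 120 – <130.
L = 120, CF = 31, f = 25, h = 10.
P40 = 120 + ((47.2 − 31)/25)·10 = 120 + 6.48 = 126.48.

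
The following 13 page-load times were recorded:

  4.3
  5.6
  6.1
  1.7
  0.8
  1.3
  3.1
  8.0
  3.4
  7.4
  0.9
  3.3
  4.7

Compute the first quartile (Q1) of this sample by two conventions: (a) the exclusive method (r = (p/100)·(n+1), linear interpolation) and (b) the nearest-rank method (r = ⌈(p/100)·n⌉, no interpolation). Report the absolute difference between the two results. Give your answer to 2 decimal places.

0.20

Sorted: 0.8, 0.9, 1.3, 1.7, 3.1, 3.3, 3.4, 4.3, 4.7, 5.6, 6.1, 7.4, 8.0.
n = 13.
(a) r = 3.5; between ranks 3 (1.3) and 4 (1.7): 1.5.
(b) the nearest-rank method: rank 4 → 1.7.
|1.5 − 1.7| = 0.2.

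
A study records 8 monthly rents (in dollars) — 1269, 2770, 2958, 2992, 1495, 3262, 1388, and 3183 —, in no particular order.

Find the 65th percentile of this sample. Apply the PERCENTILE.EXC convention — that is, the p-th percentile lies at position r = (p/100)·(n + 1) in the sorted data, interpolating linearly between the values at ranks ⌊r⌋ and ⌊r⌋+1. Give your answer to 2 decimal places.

Sorted: 1269, 1388, 1495, 2770, 2958, 2992, 3183, 3262.
n = 8.
r = (65/100)·(8 + 1) = 5.85.
Rank 5 is 2958 and rank 6 is 2992.
Interpolate: 2958 + 0.85·(2992 − 2958) = 2958 + 0.85·34 = 2986.9.

2986.90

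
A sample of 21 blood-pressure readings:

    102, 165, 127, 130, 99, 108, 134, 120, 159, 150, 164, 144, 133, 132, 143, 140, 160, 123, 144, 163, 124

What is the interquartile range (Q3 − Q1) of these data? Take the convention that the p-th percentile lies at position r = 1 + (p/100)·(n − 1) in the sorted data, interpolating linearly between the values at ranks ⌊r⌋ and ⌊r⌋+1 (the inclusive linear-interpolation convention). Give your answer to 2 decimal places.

Sorted: 99, 102, 108, 120, 123, 124, 127, 130, 132, 133, 134, 140, 143, 144, 144, 150, 159, 160, 163, 164, 165.
n = 21.
P25: r = 6 (integer) → 124.
P75: r = 16 (integer) → 150.
Difference: 150 − 124 = 26.

26.00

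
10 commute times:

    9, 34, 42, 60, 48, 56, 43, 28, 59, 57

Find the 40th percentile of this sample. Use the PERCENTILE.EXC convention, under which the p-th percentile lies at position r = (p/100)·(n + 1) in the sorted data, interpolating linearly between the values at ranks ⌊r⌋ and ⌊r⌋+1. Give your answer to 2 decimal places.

42.40

Sorted: 9, 28, 34, 42, 43, 48, 56, 57, 59, 60.
n = 10.
r = (40/100)·(10 + 1) = 4.4.
Rank 4 is 42 and rank 5 is 43.
Interpolate: 42 + 0.4·(43 − 42) = 42 + 0.4·1 = 42.4.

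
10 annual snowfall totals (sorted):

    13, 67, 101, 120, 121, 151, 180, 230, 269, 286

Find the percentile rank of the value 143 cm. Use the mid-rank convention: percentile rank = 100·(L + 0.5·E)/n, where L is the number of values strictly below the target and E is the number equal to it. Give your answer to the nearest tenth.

50.0

Count below 143: L = 5; count equal: E = 0; n = 10.
Percentile rank = 100·(5 + 0.5·0)/10 = 100·5/10 = 50.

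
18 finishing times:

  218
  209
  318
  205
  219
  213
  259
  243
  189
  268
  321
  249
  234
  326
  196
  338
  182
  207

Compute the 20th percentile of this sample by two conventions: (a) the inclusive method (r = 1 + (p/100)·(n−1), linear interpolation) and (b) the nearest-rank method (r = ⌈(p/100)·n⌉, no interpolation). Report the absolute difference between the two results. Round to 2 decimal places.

0.80

Sorted: 182, 189, 196, 205, 207, 209, 213, 218, 219, 234, 243, 249, 259, 268, 318, 321, 326, 338.
n = 18.
(a) r = 4.4; between ranks 4 (205) and 5 (207): 205.8.
(b) the nearest-rank method: rank 4 → 205.
|205.8 − 205| = 0.8.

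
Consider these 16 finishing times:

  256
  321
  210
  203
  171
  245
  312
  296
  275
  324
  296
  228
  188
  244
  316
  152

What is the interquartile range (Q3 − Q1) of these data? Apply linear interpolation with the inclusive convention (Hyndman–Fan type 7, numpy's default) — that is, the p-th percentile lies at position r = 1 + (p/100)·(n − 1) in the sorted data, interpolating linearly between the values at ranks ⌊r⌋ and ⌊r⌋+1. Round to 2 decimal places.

91.75

Sorted: 152, 171, 188, 203, 210, 228, 244, 245, 256, 275, 296, 296, 312, 316, 321, 324.
n = 16.
P25: r = 4.75; ranks 4–5 are 203, 210; interpolating gives 208.25.
P75: r = 12.25; ranks 12–13 are 296, 312; interpolating gives 300.
Difference: 300 − 208.25 = 91.75.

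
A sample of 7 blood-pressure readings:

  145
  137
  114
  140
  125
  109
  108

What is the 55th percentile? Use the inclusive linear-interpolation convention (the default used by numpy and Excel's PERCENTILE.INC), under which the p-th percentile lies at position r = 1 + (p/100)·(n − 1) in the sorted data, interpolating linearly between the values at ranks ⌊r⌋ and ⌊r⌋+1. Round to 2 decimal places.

Sorted: 108, 109, 114, 125, 137, 140, 145.
n = 7.
r = 1 + (55/100)·(7 − 1) = 1 + 3.3 = 4.3.
Rank 4 is 125 and rank 5 is 137.
Interpolate: 125 + 0.3·(137 − 125) = 125 + 0.3·12 = 128.6.

128.60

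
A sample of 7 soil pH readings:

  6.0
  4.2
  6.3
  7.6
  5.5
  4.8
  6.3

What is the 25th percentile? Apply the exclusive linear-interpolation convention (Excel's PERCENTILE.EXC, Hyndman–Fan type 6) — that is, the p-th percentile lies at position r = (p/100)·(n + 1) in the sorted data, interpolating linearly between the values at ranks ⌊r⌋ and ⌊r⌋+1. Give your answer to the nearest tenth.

Sorted: 4.2, 4.8, 5.5, 6.0, 6.3, 6.3, 7.6.
n = 7.
r = (25/100)·(7 + 1) = 2.
r is an integer, so P25 is the value at rank 2: 4.8.

4.8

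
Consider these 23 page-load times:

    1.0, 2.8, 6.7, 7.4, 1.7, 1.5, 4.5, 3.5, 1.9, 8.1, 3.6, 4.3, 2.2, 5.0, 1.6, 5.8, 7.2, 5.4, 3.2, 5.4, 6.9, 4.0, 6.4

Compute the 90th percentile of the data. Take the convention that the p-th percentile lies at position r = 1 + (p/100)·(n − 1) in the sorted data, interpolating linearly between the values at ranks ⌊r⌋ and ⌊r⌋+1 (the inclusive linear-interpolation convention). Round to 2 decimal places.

Sorted: 1.0, 1.5, 1.6, 1.7, 1.9, 2.2, 2.8, 3.2, 3.5, 3.6, 4.0, 4.3, 4.5, 5.0, 5.4, 5.4, 5.8, 6.4, 6.7, 6.9, 7.2, 7.4, 8.1.
n = 23.
r = 1 + (90/100)·(23 − 1) = 1 + 19.8 = 20.8.
Rank 20 is 6.9 and rank 21 is 7.2.
Interpolate: 6.9 + 0.8·(7.2 − 6.9) = 6.9 + 0.8·0.3 = 7.14.

7.14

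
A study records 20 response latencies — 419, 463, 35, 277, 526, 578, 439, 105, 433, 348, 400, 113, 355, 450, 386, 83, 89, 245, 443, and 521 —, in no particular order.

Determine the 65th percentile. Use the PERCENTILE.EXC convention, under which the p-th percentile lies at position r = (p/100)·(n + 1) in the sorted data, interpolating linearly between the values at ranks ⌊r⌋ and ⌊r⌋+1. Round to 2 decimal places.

Sorted: 35, 83, 89, 105, 113, 245, 277, 348, 355, 386, 400, 419, 433, 439, 443, 450, 463, 521, 526, 578.
n = 20.
r = (65/100)·(20 + 1) = 13.65.
Rank 13 is 433 and rank 14 is 439.
Interpolate: 433 + 0.65·(439 − 433) = 433 + 0.65·6 = 436.9.

436.90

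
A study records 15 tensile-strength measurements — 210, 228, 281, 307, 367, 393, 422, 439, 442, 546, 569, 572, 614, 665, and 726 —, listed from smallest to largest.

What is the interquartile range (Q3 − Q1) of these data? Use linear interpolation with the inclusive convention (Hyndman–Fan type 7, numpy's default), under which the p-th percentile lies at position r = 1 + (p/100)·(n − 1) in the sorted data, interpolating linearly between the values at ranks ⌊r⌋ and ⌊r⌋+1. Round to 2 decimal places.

n = 15.
P25: r = 4.5; ranks 4–5 are 307, 367; interpolating gives 337.
P75: r = 11.5; ranks 11–12 are 569, 572; interpolating gives 570.5.
Difference: 570.5 − 337 = 233.5.

233.50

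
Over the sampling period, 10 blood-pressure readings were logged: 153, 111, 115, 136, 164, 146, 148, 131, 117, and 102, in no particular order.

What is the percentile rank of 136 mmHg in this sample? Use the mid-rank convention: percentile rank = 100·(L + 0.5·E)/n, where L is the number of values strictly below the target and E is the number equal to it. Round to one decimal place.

Sorted: 102, 111, 115, 117, 131, 136, 146, 148, 153, 164.
Count below 136: L = 5; count equal: E = 1; n = 10.
Percentile rank = 100·(5 + 0.5·1)/10 = 100·5.5/10 = 55.

55.0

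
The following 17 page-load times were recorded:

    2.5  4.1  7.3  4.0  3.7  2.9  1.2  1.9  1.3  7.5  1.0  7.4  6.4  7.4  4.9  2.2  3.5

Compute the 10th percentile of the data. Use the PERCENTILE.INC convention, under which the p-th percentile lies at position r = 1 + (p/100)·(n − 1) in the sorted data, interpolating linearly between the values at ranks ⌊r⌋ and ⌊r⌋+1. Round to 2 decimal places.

1.26

Sorted: 1.0, 1.2, 1.3, 1.9, 2.2, 2.5, 2.9, 3.5, 3.7, 4.0, 4.1, 4.9, 6.4, 7.3, 7.4, 7.4, 7.5.
n = 17.
r = 1 + (10/100)·(17 − 1) = 1 + 1.6 = 2.6.
Rank 2 is 1.2 and rank 3 is 1.3.
Interpolate: 1.2 + 0.6·(1.3 − 1.2) = 1.2 + 0.6·0.1 = 1.26.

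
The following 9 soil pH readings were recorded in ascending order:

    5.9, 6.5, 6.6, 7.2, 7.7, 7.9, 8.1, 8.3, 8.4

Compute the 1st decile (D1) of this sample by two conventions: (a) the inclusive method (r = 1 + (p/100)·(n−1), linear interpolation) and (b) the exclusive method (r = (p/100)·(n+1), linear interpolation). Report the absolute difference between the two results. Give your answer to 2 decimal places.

0.48

n = 9.
(a) r = 1.8; between ranks 1 (5.9) and 2 (6.5): 6.38.
(b) r = 1 → value at rank 1 = 5.9.
|6.38 − 5.9| = 0.48.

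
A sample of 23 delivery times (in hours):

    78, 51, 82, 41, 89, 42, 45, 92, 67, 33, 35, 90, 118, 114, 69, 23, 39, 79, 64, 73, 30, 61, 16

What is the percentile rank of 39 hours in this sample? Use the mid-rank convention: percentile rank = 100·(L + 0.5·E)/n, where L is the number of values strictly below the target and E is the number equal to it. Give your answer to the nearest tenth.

23.9

Sorted: 16, 23, 30, 33, 35, 39, 41, 42, 45, 51, 61, 64, 67, 69, 73, 78, 79, 82, 89, 90, 92, 114, 118.
Count below 39: L = 5; count equal: E = 1; n = 23.
Percentile rank = 100·(5 + 0.5·1)/23 = 100·5.5/23 = 23.91.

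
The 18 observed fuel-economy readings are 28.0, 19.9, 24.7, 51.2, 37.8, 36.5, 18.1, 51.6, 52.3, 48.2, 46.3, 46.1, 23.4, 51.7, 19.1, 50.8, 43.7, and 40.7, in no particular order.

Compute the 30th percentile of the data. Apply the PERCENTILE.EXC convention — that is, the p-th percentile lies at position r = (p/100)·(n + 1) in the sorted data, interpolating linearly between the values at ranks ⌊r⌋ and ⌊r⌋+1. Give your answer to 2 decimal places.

Sorted: 18.1, 19.1, 19.9, 23.4, 24.7, 28.0, 36.5, 37.8, 40.7, 43.7, 46.1, 46.3, 48.2, 50.8, 51.2, 51.6, 51.7, 52.3.
n = 18.
r = (30/100)·(18 + 1) = 5.7.
Rank 5 is 24.7 and rank 6 is 28.0.
Interpolate: 24.7 + 0.7·(28.0 − 24.7) = 24.7 + 0.7·3.3 = 27.01.

27.01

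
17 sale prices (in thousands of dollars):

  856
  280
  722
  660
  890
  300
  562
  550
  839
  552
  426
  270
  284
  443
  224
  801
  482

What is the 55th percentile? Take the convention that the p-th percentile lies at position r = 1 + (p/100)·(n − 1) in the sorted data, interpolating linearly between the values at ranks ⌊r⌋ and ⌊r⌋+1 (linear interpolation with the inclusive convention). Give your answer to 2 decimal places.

551.60

Sorted: 224, 270, 280, 284, 300, 426, 443, 482, 550, 552, 562, 660, 722, 801, 839, 856, 890.
n = 17.
r = 1 + (55/100)·(17 − 1) = 1 + 8.8 = 9.8.
Rank 9 is 550 and rank 10 is 552.
Interpolate: 550 + 0.8·(552 − 550) = 550 + 0.8·2 = 551.6.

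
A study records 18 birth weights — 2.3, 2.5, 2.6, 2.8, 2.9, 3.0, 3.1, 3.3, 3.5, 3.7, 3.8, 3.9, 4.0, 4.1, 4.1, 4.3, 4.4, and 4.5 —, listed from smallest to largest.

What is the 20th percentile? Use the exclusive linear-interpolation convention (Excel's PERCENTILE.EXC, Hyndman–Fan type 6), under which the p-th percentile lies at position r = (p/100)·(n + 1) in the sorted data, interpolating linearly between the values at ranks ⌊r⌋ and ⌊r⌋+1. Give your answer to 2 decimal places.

2.76

n = 18.
r = (20/100)·(18 + 1) = 3.8.
Rank 3 is 2.6 and rank 4 is 2.8.
Interpolate: 2.6 + 0.8·(2.8 − 2.6) = 2.6 + 0.8·0.2 = 2.76.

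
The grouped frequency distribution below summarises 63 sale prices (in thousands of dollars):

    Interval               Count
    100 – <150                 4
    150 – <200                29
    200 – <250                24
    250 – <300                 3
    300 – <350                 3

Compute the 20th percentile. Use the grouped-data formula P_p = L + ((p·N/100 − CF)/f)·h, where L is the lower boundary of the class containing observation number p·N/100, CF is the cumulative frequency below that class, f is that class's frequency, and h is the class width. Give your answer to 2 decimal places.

N = 63; target position k = 20/100 · 63 = 12.6.
Cumulative frequencies: 4, 33, 57, 60, 63.
Observation 12.6 falls in the class 150 – <200.
L = 150, CF = 4, f = 29, h = 50.
P20 = 150 + ((12.6 − 4)/29)·50 = 150 + 14.8276 = 164.828.

164.83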